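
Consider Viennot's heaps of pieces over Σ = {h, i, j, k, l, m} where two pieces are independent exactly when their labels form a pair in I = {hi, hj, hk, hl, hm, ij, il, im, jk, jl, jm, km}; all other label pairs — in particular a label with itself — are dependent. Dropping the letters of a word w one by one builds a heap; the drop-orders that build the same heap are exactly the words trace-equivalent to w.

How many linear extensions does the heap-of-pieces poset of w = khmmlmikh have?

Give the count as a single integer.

#0=k has no predecessor
#1=h has no predecessor
#2=m has no predecessor
#3=m depends on [2:m]
#4=l depends on [0:k, 3:m]
#5=m depends on [4:l]
#6=i depends on [0:k]
#7=k depends on [4:l, 6:i]
#8=h depends on [1:h]
sources: [0:k, 1:h, 2:m]
N(rest) = Σ N(rest − s) over sources s of rest; N(one piece) = 1:
  size 1 → [5]=1  [7]=1  [8]=1
  size 2 → [1,8]=1  [5,7]=2  [5,8]=2  [6,7]=1  [7,8]=2
  size 3 → [1,5,8]=3  [1,7,8]=3  [4,5,7]=2  [5,6,7]=3  [5,7,8]=6  [6,7,8]=3
  size 4 → [1,5,7,8]=12  [1,6,7,8]=6  [3,4,5,7]=2  [4,5,6,7]=5  [4,5,7,8]=8  [5,6,7,8]=12
  size 5 → [0,4,5,6,7]=5  [1,4,5,7,8]=20  [1,5,6,7,8]=30  [2,3,4,5,7]=2  [3,4,5,6,7]=7  [3,4,5,7,8]=10  [4,5,6,7,8]=25
  size 6 → [0,3,4,5,6,7]=12  [0,4,5,6,7,8]=30  [1,3,4,5,7,8]=30  [1,4,5,6,7,8]=75  [2,3,4,5,6,7]=9  [2,3,4,5,7,8]=12  [3,4,5,6,7,8]=42
  size 7 → [0,1,4,5,6,7,8]=105  [0,2,3,4,5,6,7]=21  [0,3,4,5,6,7,8]=84  [1,2,3,4,5,7,8]=42  [1,3,4,5,6,7,8]=147  [2,3,4,5,6,7,8]=63
  first=0(k) contributes 252
  first=1(h) contributes 168
  first=2(m) contributes 336
|[w]| = 756

756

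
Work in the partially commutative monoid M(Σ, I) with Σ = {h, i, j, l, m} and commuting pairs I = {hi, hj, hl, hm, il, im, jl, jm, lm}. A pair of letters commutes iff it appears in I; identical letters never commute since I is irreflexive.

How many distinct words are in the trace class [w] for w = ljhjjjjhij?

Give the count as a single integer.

360

#0=l has no predecessor
#1=j has no predecessor
#2=h has no predecessor
#3=j depends on [1:j]
#4=j depends on [3:j]
#5=j depends on [4:j]
#6=j depends on [5:j]
#7=h depends on [2:h]
#8=i depends on [6:j]
#9=j depends on [8:i]
sources: [0:l, 1:j, 2:h]
N(rest) = Σ N(rest − s) over sources s of rest; N(one piece) = 1:
  size 1 → [0]=1  [7]=1  [9]=1
  size 2 → [0,7]=2  [0,9]=2  [2,7]=1  [7,9]=2  [8,9]=1
  size 3 → [0,2,7]=3  [0,7,9]=6  [0,8,9]=3  [2,7,9]=3  [6,8,9]=1  [7,8,9]=3
  size 4 → [0,2,7,9]=12  [0,6,8,9]=4  [0,7,8,9]=12  [2,7,8,9]=6  [5,6,8,9]=1  [6,7,8,9]=4
  size 5 → [0,2,7,8,9]=30  [0,5,6,8,9]=5  [0,6,7,8,9]=20  [2,6,7,8,9]=10  [4,5,6,8,9]=1  [5,6,7,8,9]=5
  size 6 → [0,2,6,7,8,9]=60  [0,4,5,6,8,9]=6  [0,5,6,7,8,9]=30  [2,5,6,7,8,9]=15  [3,4,5,6,8,9]=1  [4,5,6,7,8,9]=6
  size 7 → [0,2,5,6,7,8,9]=105  [0,3,4,5,6,8,9]=7  [0,4,5,6,7,8,9]=42  [1,3,4,5,6,8,9]=1  [2,4,5,6,7,8,9]=21  [3,4,5,6,7,8,9]=7
  size 8 → [0,1,3,4,5,6,8,9]=8  [0,2,4,5,6,7,8,9]=168  [0,3,4,5,6,7,8,9]=56  [1,3,4,5,6,7,8,9]=8  [2,3,4,5,6,7,8,9]=28
  first=0(l) contributes 36
  first=1(j) contributes 252
  first=2(h) contributes 72
|[w]| = 360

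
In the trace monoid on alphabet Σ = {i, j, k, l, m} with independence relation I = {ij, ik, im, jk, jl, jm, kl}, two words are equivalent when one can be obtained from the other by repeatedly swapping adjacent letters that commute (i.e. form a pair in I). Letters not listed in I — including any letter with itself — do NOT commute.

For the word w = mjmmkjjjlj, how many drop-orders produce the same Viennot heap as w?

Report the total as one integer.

504

piece 0:m — minimal
piece 1:j — minimal
piece 2:m rests on {0:m}
piece 3:m rests on {2:m}
piece 4:k rests on {3:m}
piece 5:j rests on {1:j}
piece 6:j rests on {5:j}
piece 7:j rests on {6:j}
piece 8:l rests on {3:m}
piece 9:j rests on {7:j}
minimal pieces: {0:m, 1:j}
ways to finish when only these pieces remain (= sum over removing one remaining piece with nothing left below it):
  1 left: {4}→1  {8}→1  {9}→1
  2 left: {4,8}→2  {4,9}→2  {7,9}→1  {8,9}→2
  3 left: {3,4,8}→2  {4,7,9}→3  {4,8,9}→6  {6,7,9}→1  {7,8,9}→3
  4 left: {2,3,4,8}→2  {3,4,8,9}→8  {4,6,7,9}→4  {4,7,8,9}→12  {5,6,7,9}→1  {6,7,8,9}→4
  5 left: {0,2,3,4,8}→2  {1,5,6,7,9}→1  {2,3,4,8,9}→10  {3,4,7,8,9}→20  {4,5,6,7,9}→5  {4,6,7,8,9}→20  {5,6,7,8,9}→5
  6 left: {0,2,3,4,8,9}→12  {1,4,5,6,7,9}→6  {1,5,6,7,8,9}→6  {2,3,4,7,8,9}→30  {3,4,6,7,8,9}→40  {4,5,6,7,8,9}→30
  7 left: {0,2,3,4,7,8,9}→42  {1,4,5,6,7,8,9}→42  {2,3,4,6,7,8,9}→70  {3,4,5,6,7,8,9}→70
  8 left: {0,2,3,4,6,7,8,9}→112  {1,3,4,5,6,7,8,9}→112  {2,3,4,5,6,7,8,9}→140
  placing 0:m first → 252 extensions
  placing 1:j first → 252 extensions
total linear extensions = 504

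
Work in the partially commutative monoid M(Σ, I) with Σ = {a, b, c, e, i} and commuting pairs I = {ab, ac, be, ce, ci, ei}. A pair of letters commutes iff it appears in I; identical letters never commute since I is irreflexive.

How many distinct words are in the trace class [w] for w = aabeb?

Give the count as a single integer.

10

drop 0:a onto floor
drop 1:a onto {0:a}
drop 2:b onto floor
drop 3:e onto {1:a}
drop 4:b onto {2:b}
ground layer = {0:a, 2:b}
drop-orders for the pieces not yet dropped (sum over which currently-grounded one goes next):
  1 to go: {3} 1  {4} 1
  2 to go: {1,3} 1  {2,4} 1  {3,4} 2
  3 to go: {0,1,3} 1  {1,3,4} 3  {2,3,4} 3
  if 0:a drops first: 6 orders
  if 2:b drops first: 4 orders
heap linearizations: 10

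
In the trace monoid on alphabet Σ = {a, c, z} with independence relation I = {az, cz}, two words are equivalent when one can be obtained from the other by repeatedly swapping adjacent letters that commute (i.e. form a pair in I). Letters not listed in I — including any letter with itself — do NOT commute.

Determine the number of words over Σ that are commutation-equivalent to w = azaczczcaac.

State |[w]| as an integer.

0(a) covers ∅
1(z) covers ∅
2(a) covers 0:a
3(c) covers 2:a
4(z) covers 1:z
5(c) covers 3:c
6(z) covers 4:z
7(c) covers 5:c
8(a) covers 7:c
9(a) covers 8:a
10(c) covers 9:a
floor of heap: 0:a, 1:z
completions by unplaced set U, small U first (add the entries for U minus each lowest piece of U):
  |U|=1: {6}:1  {10}:1
  |U|=2: {4,6}:1  {6,10}:2  {9,10}:1
  |U|=3: {1,4,6}:1  {4,6,10}:3  {6,9,10}:3  {8,9,10}:1
  |U|=4: {1,4,6,10}:4  {4,6,9,10}:6  {6,8,9,10}:4  {7,8,9,10}:1
  |U|=5: {1,4,6,9,10}:10  {4,6,8,9,10}:10  {5,7,8,9,10}:1  {6,7,8,9,10}:5
  |U|=6: {1,4,6,8,9,10}:20  {3,5,7,8,9,10}:1  {4,6,7,8,9,10}:15  {5,6,7,8,9,10}:6
  |U|=7: {1,4,6,7,8,9,10}:35  {2,3,5,7,8,9,10}:1  {3,5,6,7,8,9,10}:7  {4,5,6,7,8,9,10}:21
  |U|=8: {0,2,3,5,7,8,9,10}:1  {1,4,5,6,7,8,9,10}:56  {2,3,5,6,7,8,9,10}:8  {3,4,5,6,7,8,9,10}:28
  |U|=9: {0,2,3,5,6,7,8,9,10}:9  {1,3,4,5,6,7,8,9,10}:84  {2,3,4,5,6,7,8,9,10}:36
  start at 0(a): 120
  start at 1(z): 45
sum over floor = 165

165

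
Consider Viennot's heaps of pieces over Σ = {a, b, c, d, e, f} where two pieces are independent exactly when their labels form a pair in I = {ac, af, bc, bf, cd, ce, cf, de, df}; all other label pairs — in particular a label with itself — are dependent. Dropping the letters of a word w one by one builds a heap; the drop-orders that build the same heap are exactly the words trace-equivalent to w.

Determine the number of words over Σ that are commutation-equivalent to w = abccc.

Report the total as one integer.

0(a) covers ∅
1(b) covers 0:a
2(c) covers ∅
3(c) covers 2:c
4(c) covers 3:c
floor of heap: 0:a, 2:c
completions by unplaced set U, small U first (add the entries for U minus each lowest piece of U):
  |U|=1: {1}:1  {4}:1
  |U|=2: {0,1}:1  {1,4}:2  {3,4}:1
  |U|=3: {0,1,4}:3  {1,3,4}:3  {2,3,4}:1
  start at 0(a): 4
  start at 2(c): 6
sum over floor = 10

10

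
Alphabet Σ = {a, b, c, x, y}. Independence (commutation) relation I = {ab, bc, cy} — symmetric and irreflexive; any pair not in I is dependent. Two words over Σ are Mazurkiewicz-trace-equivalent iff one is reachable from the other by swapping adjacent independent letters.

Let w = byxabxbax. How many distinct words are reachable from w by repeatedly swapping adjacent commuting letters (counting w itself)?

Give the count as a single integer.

4

piece 0:b — minimal
piece 1:y rests on {0:b}
piece 2:x rests on {1:y}
piece 3:a rests on {2:x}
piece 4:b rests on {2:x}
piece 5:x rests on {3:a, 4:b}
piece 6:b rests on {5:x}
piece 7:a rests on {5:x}
piece 8:x rests on {6:b, 7:a}
minimal pieces: {0:b}
ways to finish when only these pieces remain (= sum over removing one remaining piece with nothing left below it):
  1 left: {8}→1
  2 left: {6,8}→1  {7,8}→1
  3 left: {6,7,8}→2
  4 left: {5,6,7,8}→2
  5 left: {3,5,6,7,8}→2  {4,5,6,7,8}→2
  6 left: {3,4,5,6,7,8}→4
  7 left: {2,3,4,5,6,7,8}→4
  placing 0:b first → 4 extensions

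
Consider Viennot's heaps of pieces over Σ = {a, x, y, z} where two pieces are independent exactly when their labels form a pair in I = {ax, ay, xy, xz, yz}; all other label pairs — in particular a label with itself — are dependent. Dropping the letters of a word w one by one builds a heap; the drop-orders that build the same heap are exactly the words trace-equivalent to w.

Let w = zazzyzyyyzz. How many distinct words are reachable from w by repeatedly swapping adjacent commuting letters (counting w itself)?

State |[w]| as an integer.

330

#0=z has no predecessor
#1=a depends on [0:z]
#2=z depends on [1:a]
#3=z depends on [2:z]
#4=y has no predecessor
#5=z depends on [3:z]
#6=y depends on [4:y]
#7=y depends on [6:y]
#8=y depends on [7:y]
#9=z depends on [5:z]
#10=z depends on [9:z]
sources: [0:z, 4:y]
N(rest) = Σ N(rest − s) over sources s of rest; N(one piece) = 1:
  size 1 → [8]=1  [10]=1
  size 2 → [7,8]=1  [8,10]=2  [9,10]=1
  size 3 → [5,9,10]=1  [6,7,8]=1  [7,8,10]=3  [8,9,10]=3
  size 4 → [3,5,9,10]=1  [4,6,7,8]=1  [5,8,9,10]=4  [6,7,8,10]=4  [7,8,9,10]=6
  size 5 → [2,3,5,9,10]=1  [3,5,8,9,10]=5  [4,6,7,8,10]=5  [5,7,8,9,10]=10  [6,7,8,9,10]=10
  size 6 → [1,2,3,5,9,10]=1  [2,3,5,8,9,10]=6  [3,5,7,8,9,10]=15  [4,6,7,8,9,10]=15  [5,6,7,8,9,10]=20
  size 7 → [0,1,2,3,5,9,10]=1  [1,2,3,5,8,9,10]=7  [2,3,5,7,8,9,10]=21  [3,5,6,7,8,9,10]=35  [4,5,6,7,8,9,10]=35
  size 8 → [0,1,2,3,5,8,9,10]=8  [1,2,3,5,7,8,9,10]=28  [2,3,5,6,7,8,9,10]=56  [3,4,5,6,7,8,9,10]=70
  size 9 → [0,1,2,3,5,7,8,9,10]=36  [1,2,3,5,6,7,8,9,10]=84  [2,3,4,5,6,7,8,9,10]=126
  first=0(z) contributes 210
  first=4(y) contributes 120
|[w]| = 330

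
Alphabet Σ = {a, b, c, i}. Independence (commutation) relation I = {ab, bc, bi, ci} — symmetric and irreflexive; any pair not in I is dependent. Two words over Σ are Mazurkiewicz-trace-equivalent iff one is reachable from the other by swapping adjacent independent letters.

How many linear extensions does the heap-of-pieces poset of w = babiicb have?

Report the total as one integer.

#0=b has no predecessor
#1=a has no predecessor
#2=b depends on [0:b]
#3=i depends on [1:a]
#4=i depends on [3:i]
#5=c depends on [1:a]
#6=b depends on [2:b]
sources: [0:b, 1:a]
N(rest) = Σ N(rest − s) over sources s of rest; N(one piece) = 1:
  size 1 → [4]=1  [5]=1  [6]=1
  size 2 → [2,6]=1  [3,4]=1  [4,5]=2  [4,6]=2  [5,6]=2
  size 3 → [0,2,6]=1  [2,4,6]=3  [2,5,6]=3  [3,4,5]=3  [3,4,6]=3  [4,5,6]=6
  size 4 → [0,2,4,6]=4  [0,2,5,6]=4  [1,3,4,5]=3  [2,3,4,6]=6  [2,4,5,6]=12  [3,4,5,6]=12
  size 5 → [0,2,3,4,6]=10  [0,2,4,5,6]=20  [1,3,4,5,6]=15  [2,3,4,5,6]=30
  first=0(b) contributes 45
  first=1(a) contributes 60
|[w]| = 105

105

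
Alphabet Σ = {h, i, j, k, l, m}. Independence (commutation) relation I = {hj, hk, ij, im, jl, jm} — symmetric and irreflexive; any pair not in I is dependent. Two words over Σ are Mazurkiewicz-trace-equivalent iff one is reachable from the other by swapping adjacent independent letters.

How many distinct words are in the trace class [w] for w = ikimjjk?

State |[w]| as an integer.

piece 0:i — minimal
piece 1:k rests on {0:i}
piece 2:i rests on {1:k}
piece 3:m rests on {1:k}
piece 4:j rests on {1:k}
piece 5:j rests on {4:j}
piece 6:k rests on {2:i, 3:m, 5:j}
minimal pieces: {0:i}
ways to finish when only these pieces remain (= sum over removing one remaining piece with nothing left below it):
  1 left: {6}→1
  2 left: {2,6}→1  {3,6}→1  {5,6}→1
  3 left: {2,3,6}→2  {2,5,6}→2  {3,5,6}→2  {4,5,6}→1
  4 left: {2,3,5,6}→6  {2,4,5,6}→3  {3,4,5,6}→3
  5 left: {2,3,4,5,6}→12
  placing 0:i first → 12 extensions

12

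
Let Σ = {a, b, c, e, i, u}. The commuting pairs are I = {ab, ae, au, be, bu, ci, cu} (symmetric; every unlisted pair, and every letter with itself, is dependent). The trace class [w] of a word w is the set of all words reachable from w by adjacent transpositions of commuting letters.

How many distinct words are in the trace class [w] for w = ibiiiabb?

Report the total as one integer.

3

0(i) covers ∅
1(b) covers 0:i
2(i) covers 1:b
3(i) covers 2:i
4(i) covers 3:i
5(a) covers 4:i
6(b) covers 4:i
7(b) covers 6:b
floor of heap: 0:i
completions by unplaced set U, small U first (add the entries for U minus each lowest piece of U):
  |U|=1: {5}:1  {7}:1
  |U|=2: {5,7}:2  {6,7}:1
  |U|=3: {5,6,7}:3
  |U|=4: {4,5,6,7}:3
  |U|=5: {3,4,5,6,7}:3
  |U|=6: {2,3,4,5,6,7}:3
  start at 0(i): 3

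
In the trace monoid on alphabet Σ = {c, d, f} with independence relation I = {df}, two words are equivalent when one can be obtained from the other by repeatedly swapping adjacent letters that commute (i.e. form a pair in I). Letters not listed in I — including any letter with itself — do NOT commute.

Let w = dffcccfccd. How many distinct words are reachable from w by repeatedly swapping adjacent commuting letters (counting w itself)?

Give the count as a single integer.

piece 0:d — minimal
piece 1:f — minimal
piece 2:f rests on {1:f}
piece 3:c rests on {0:d, 2:f}
piece 4:c rests on {3:c}
piece 5:c rests on {4:c}
piece 6:f rests on {5:c}
piece 7:c rests on {6:f}
piece 8:c rests on {7:c}
piece 9:d rests on {8:c}
minimal pieces: {0:d, 1:f}
ways to finish when only these pieces remain (= sum over removing one remaining piece with nothing left below it):
  1 left: {9}→1
  2 left: {8,9}→1
  3 left: {7,8,9}→1
  4 left: {6,7,8,9}→1
  5 left: {5,6,7,8,9}→1
  6 left: {4,5,6,7,8,9}→1
  7 left: {3,4,5,6,7,8,9}→1
  8 left: {0,3,4,5,6,7,8,9}→1  {2,3,4,5,6,7,8,9}→1
  placing 0:d first → 1 extensions
  placing 1:f first → 2 extensions
total linear extensions = 3

3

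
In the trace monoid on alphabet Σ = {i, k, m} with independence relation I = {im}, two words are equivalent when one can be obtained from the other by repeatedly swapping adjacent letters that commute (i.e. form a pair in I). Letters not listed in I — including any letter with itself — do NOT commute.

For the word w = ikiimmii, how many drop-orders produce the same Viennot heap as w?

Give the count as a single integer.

15

0(i) covers ∅
1(k) covers 0:i
2(i) covers 1:k
3(i) covers 2:i
4(m) covers 1:k
5(m) covers 4:m
6(i) covers 3:i
7(i) covers 6:i
floor of heap: 0:i
completions by unplaced set U, small U first (add the entries for U minus each lowest piece of U):
  |U|=1: {5}:1  {7}:1
  |U|=2: {4,5}:1  {5,7}:2  {6,7}:1
  |U|=3: {3,6,7}:1  {4,5,7}:3  {5,6,7}:3
  |U|=4: {2,3,6,7}:1  {3,5,6,7}:4  {4,5,6,7}:6
  |U|=5: {2,3,5,6,7}:5  {3,4,5,6,7}:10
  |U|=6: {2,3,4,5,6,7}:15
  start at 0(i): 15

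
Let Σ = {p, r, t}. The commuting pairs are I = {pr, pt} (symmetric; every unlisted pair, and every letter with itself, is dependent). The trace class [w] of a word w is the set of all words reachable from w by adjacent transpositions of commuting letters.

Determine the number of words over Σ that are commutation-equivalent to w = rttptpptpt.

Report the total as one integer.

210

#0=r has no predecessor
#1=t depends on [0:r]
#2=t depends on [1:t]
#3=p has no predecessor
#4=t depends on [2:t]
#5=p depends on [3:p]
#6=p depends on [5:p]
#7=t depends on [4:t]
#8=p depends on [6:p]
#9=t depends on [7:t]
sources: [0:r, 3:p]
N(rest) = Σ N(rest − s) over sources s of rest; N(one piece) = 1:
  size 1 → [8]=1  [9]=1
  size 2 → [6,8]=1  [7,9]=1  [8,9]=2
  size 3 → [4,7,9]=1  [5,6,8]=1  [6,8,9]=3  [7,8,9]=3
  size 4 → [2,4,7,9]=1  [3,5,6,8]=1  [4,7,8,9]=4  [5,6,8,9]=4  [6,7,8,9]=6
  size 5 → [1,2,4,7,9]=1  [2,4,7,8,9]=5  [3,5,6,8,9]=5  [4,6,7,8,9]=10  [5,6,7,8,9]=10
  size 6 → [0,1,2,4,7,9]=1  [1,2,4,7,8,9]=6  [2,4,6,7,8,9]=15  [3,5,6,7,8,9]=15  [4,5,6,7,8,9]=20
  size 7 → [0,1,2,4,7,8,9]=7  [1,2,4,6,7,8,9]=21  [2,4,5,6,7,8,9]=35  [3,4,5,6,7,8,9]=35
  size 8 → [0,1,2,4,6,7,8,9]=28  [1,2,4,5,6,7,8,9]=56  [2,3,4,5,6,7,8,9]=70
  first=0(r) contributes 126
  first=3(p) contributes 84
|[w]| = 210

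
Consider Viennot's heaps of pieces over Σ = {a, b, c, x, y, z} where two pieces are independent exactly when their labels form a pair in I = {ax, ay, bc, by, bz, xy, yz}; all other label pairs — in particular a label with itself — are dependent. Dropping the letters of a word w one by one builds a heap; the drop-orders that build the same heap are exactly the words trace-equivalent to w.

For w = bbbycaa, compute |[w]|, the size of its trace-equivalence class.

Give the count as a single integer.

10

piece 0:b — minimal
piece 1:b rests on {0:b}
piece 2:b rests on {1:b}
piece 3:y — minimal
piece 4:c rests on {3:y}
piece 5:a rests on {2:b, 4:c}
piece 6:a rests on {5:a}
minimal pieces: {0:b, 3:y}
ways to finish when only these pieces remain (= sum over removing one remaining piece with nothing left below it):
  1 left: {6}→1
  2 left: {5,6}→1
  3 left: {2,5,6}→1  {4,5,6}→1
  4 left: {1,2,5,6}→1  {2,4,5,6}→2  {3,4,5,6}→1
  5 left: {0,1,2,5,6}→1  {1,2,4,5,6}→3  {2,3,4,5,6}→3
  placing 0:b first → 6 extensions
  placing 3:y first → 4 extensions
total linear extensions = 10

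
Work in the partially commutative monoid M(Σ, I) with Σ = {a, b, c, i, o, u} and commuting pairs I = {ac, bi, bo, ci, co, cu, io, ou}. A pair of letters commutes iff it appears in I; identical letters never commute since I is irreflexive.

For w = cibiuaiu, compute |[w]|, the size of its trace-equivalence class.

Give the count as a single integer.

piece 0:c — minimal
piece 1:i — minimal
piece 2:b rests on {0:c}
piece 3:i rests on {1:i}
piece 4:u rests on {2:b, 3:i}
piece 5:a rests on {4:u}
piece 6:i rests on {5:a}
piece 7:u rests on {6:i}
minimal pieces: {0:c, 1:i}
ways to finish when only these pieces remain (= sum over removing one remaining piece with nothing left below it):
  1 left: {7}→1
  2 left: {6,7}→1
  3 left: {5,6,7}→1
  4 left: {4,5,6,7}→1
  5 left: {2,4,5,6,7}→1  {3,4,5,6,7}→1
  6 left: {0,2,4,5,6,7}→1  {1,3,4,5,6,7}→1  {2,3,4,5,6,7}→2
  placing 0:c first → 3 extensions
  placing 1:i first → 3 extensions
total linear extensions = 6

6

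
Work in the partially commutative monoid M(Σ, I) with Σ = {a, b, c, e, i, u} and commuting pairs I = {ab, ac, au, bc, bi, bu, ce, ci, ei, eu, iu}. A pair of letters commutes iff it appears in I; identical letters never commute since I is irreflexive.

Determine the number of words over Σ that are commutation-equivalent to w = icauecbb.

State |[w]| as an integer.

#0=i has no predecessor
#1=c has no predecessor
#2=a depends on [0:i]
#3=u depends on [1:c]
#4=e depends on [2:a]
#5=c depends on [3:u]
#6=b depends on [4:e]
#7=b depends on [6:b]
sources: [0:i, 1:c]
N(rest) = Σ N(rest − s) over sources s of rest; N(one piece) = 1:
  size 1 → [5]=1  [7]=1
  size 2 → [3,5]=1  [5,7]=2  [6,7]=1
  size 3 → [1,3,5]=1  [3,5,7]=3  [4,6,7]=1  [5,6,7]=3
  size 4 → [1,3,5,7]=4  [2,4,6,7]=1  [3,5,6,7]=6  [4,5,6,7]=4
  size 5 → [0,2,4,6,7]=1  [1,3,5,6,7]=10  [2,4,5,6,7]=5  [3,4,5,6,7]=10
  size 6 → [0,2,4,5,6,7]=6  [1,3,4,5,6,7]=20  [2,3,4,5,6,7]=15
  first=0(i) contributes 35
  first=1(c) contributes 21
|[w]| = 56

56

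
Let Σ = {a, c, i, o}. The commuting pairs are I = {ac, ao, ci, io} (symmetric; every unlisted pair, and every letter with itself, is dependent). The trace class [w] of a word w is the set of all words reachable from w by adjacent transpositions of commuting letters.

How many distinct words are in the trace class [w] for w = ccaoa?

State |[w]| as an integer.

drop 0:c onto floor
drop 1:c onto {0:c}
drop 2:a onto floor
drop 3:o onto {1:c}
drop 4:a onto {2:a}
ground layer = {0:c, 2:a}
drop-orders for the pieces not yet dropped (sum over which currently-grounded one goes next):
  1 to go: {3} 1  {4} 1
  2 to go: {1,3} 1  {2,4} 1  {3,4} 2
  3 to go: {0,1,3} 1  {1,3,4} 3  {2,3,4} 3
  if 0:c drops first: 6 orders
  if 2:a drops first: 4 orders
heap linearizations: 10

10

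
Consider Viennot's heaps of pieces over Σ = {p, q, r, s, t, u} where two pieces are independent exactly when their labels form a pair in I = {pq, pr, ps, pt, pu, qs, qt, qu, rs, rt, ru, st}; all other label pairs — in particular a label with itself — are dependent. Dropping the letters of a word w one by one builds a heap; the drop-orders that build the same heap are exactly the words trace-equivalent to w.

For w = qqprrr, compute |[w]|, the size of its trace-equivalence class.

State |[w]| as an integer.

6

piece 0:q — minimal
piece 1:q rests on {0:q}
piece 2:p — minimal
piece 3:r rests on {1:q}
piece 4:r rests on {3:r}
piece 5:r rests on {4:r}
minimal pieces: {0:q, 2:p}
ways to finish when only these pieces remain (= sum over removing one remaining piece with nothing left below it):
  1 left: {2}→1  {5}→1
  2 left: {2,5}→2  {4,5}→1
  3 left: {2,4,5}→3  {3,4,5}→1
  4 left: {1,3,4,5}→1  {2,3,4,5}→4
  placing 0:q first → 5 extensions
  placing 2:p first → 1 extensions
total linear extensions = 6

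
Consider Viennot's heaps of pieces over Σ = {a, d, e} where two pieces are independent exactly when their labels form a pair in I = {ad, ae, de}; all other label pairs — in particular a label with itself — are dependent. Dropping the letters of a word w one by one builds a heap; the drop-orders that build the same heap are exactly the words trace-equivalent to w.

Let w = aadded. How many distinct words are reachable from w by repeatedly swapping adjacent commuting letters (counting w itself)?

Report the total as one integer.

drop 0:a onto floor
drop 1:a onto {0:a}
drop 2:d onto floor
drop 3:d onto {2:d}
drop 4:e onto floor
drop 5:d onto {3:d}
ground layer = {0:a, 2:d, 4:e}
drop-orders for the pieces not yet dropped (sum over which currently-grounded one goes next):
  1 to go: {1} 1  {4} 1  {5} 1
  2 to go: {0,1} 1  {1,4} 2  {1,5} 2  {3,5} 1  {4,5} 2
  3 to go: {0,1,4} 3  {0,1,5} 3  {1,3,5} 3  {1,4,5} 6  {2,3,5} 1  {3,4,5} 3
  4 to go: {0,1,3,5} 6  {0,1,4,5} 12  {1,2,3,5} 4  {1,3,4,5} 12  {2,3,4,5} 4
  if 0:a drops first: 20 orders
  if 2:d drops first: 30 orders
  if 4:e drops first: 10 orders
heap linearizations: 60

60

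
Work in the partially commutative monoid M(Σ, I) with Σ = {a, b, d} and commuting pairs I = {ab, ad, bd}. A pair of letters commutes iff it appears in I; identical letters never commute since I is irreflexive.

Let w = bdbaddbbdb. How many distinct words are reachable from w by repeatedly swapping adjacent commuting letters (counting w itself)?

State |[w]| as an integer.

1260

drop 0:b onto floor
drop 1:d onto floor
drop 2:b onto {0:b}
drop 3:a onto floor
drop 4:d onto {1:d}
drop 5:d onto {4:d}
drop 6:b onto {2:b}
drop 7:b onto {6:b}
drop 8:d onto {5:d}
drop 9:b onto {7:b}
ground layer = {0:b, 1:d, 3:a}
drop-orders for the pieces not yet dropped (sum over which currently-grounded one goes next):
  1 to go: {3} 1  {8} 1  {9} 1
  2 to go: {3,8} 2  {3,9} 2  {5,8} 1  {7,9} 1  {8,9} 2
  3 to go: {3,5,8} 3  {3,7,9} 3  {3,8,9} 6  {4,5,8} 1  {5,8,9} 3  {6,7,9} 1  {7,8,9} 3
  4 to go: {1,4,5,8} 1  {2,6,7,9} 1  {3,4,5,8} 4  {3,5,8,9} 12  {3,6,7,9} 4  {3,7,8,9} 12  {4,5,8,9} 4  {5,7,8,9} 6  {6,7,8,9} 4
  5 to go: {0,2,6,7,9} 1  {1,3,4,5,8} 5  {1,4,5,8,9} 5  {2,3,6,7,9} 5  {2,6,7,8,9} 5  {3,4,5,8,9} 20  {3,5,7,8,9} 30  {3,6,7,8,9} 20  {4,5,7,8,9} 10  {5,6,7,8,9} 10
  6 to go: {0,2,3,6,7,9} 6  {0,2,6,7,8,9} 6  {1,3,4,5,8,9} 30  {1,4,5,7,8,9} 15  {2,3,6,7,8,9} 30  {2,5,6,7,8,9} 15  {3,4,5,7,8,9} 60  {3,5,6,7,8,9} 60  {4,5,6,7,8,9} 20
  7 to go: {0,2,3,6,7,8,9} 42  {0,2,5,6,7,8,9} 21  {1,3,4,5,7,8,9} 105  {1,4,5,6,7,8,9} 35  {2,3,5,6,7,8,9} 105  {2,4,5,6,7,8,9} 35  {3,4,5,6,7,8,9} 140
  8 to go: {0,2,3,5,6,7,8,9} 168  {0,2,4,5,6,7,8,9} 56  {1,2,4,5,6,7,8,9} 70  {1,3,4,5,6,7,8,9} 280  {2,3,4,5,6,7,8,9} 280
  if 0:b drops first: 630 orders
  if 1:d drops first: 504 orders
  if 3:a drops first: 126 orders
heap linearizations: 1260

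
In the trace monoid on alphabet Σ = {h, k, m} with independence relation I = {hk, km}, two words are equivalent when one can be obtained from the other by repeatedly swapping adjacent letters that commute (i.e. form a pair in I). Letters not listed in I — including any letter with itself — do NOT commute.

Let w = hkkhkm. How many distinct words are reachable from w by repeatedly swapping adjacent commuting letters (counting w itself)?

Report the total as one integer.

20

#0=h has no predecessor
#1=k has no predecessor
#2=k depends on [1:k]
#3=h depends on [0:h]
#4=k depends on [2:k]
#5=m depends on [3:h]
sources: [0:h, 1:k]
N(rest) = Σ N(rest − s) over sources s of rest; N(one piece) = 1:
  size 1 → [4]=1  [5]=1
  size 2 → [2,4]=1  [3,5]=1  [4,5]=2
  size 3 → [0,3,5]=1  [1,2,4]=1  [2,4,5]=3  [3,4,5]=3
  size 4 → [0,3,4,5]=4  [1,2,4,5]=4  [2,3,4,5]=6
  first=0(h) contributes 10
  first=1(k) contributes 10
|[w]| = 20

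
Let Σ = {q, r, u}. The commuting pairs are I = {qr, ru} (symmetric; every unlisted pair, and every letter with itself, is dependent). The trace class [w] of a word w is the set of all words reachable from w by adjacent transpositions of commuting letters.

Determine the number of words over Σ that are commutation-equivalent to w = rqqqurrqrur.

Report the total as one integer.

drop 0:r onto floor
drop 1:q onto floor
drop 2:q onto {1:q}
drop 3:q onto {2:q}
drop 4:u onto {3:q}
drop 5:r onto {0:r}
drop 6:r onto {5:r}
drop 7:q onto {4:u}
drop 8:r onto {6:r}
drop 9:u onto {7:q}
drop 10:r onto {8:r}
ground layer = {0:r, 1:q}
drop-orders for the pieces not yet dropped (sum over which currently-grounded one goes next):
  1 to go: {9} 1  {10} 1
  2 to go: {7,9} 1  {8,10} 1  {9,10} 2
  3 to go: {4,7,9} 1  {6,8,10} 1  {7,9,10} 3  {8,9,10} 3
  4 to go: {3,4,7,9} 1  {4,7,9,10} 4  {5,6,8,10} 1  {6,8,9,10} 4  {7,8,9,10} 6
  5 to go: {0,5,6,8,10} 1  {2,3,4,7,9} 1  {3,4,7,9,10} 5  {4,7,8,9,10} 10  {5,6,8,9,10} 5  {6,7,8,9,10} 10
  6 to go: {0,5,6,8,9,10} 6  {1,2,3,4,7,9} 1  {2,3,4,7,9,10} 6  {3,4,7,8,9,10} 15  {4,6,7,8,9,10} 20  {5,6,7,8,9,10} 15
  7 to go: {0,5,6,7,8,9,10} 21  {1,2,3,4,7,9,10} 7  {2,3,4,7,8,9,10} 21  {3,4,6,7,8,9,10} 35  {4,5,6,7,8,9,10} 35
  8 to go: {0,4,5,6,7,8,9,10} 56  {1,2,3,4,7,8,9,10} 28  {2,3,4,6,7,8,9,10} 56  {3,4,5,6,7,8,9,10} 70
  9 to go: {0,3,4,5,6,7,8,9,10} 126  {1,2,3,4,6,7,8,9,10} 84  {2,3,4,5,6,7,8,9,10} 126
  if 0:r drops first: 210 orders
  if 1:q drops first: 252 orders
heap linearizations: 462

462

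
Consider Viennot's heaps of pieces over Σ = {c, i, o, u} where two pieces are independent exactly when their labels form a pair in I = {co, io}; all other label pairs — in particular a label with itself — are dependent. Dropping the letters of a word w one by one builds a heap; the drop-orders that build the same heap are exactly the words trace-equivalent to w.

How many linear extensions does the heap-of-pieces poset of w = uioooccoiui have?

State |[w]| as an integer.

70

0(u) covers ∅
1(i) covers 0:u
2(o) covers 0:u
3(o) covers 2:o
4(o) covers 3:o
5(c) covers 1:i
6(c) covers 5:c
7(o) covers 4:o
8(i) covers 6:c
9(u) covers 7:o, 8:i
10(i) covers 9:u
floor of heap: 0:u
completions by unplaced set U, small U first (add the entries for U minus each lowest piece of U):
  |U|=1: {10}:1
  |U|=2: {9,10}:1
  |U|=3: {7,9,10}:1  {8,9,10}:1
  |U|=4: {4,7,9,10}:1  {6,8,9,10}:1  {7,8,9,10}:2
  |U|=5: {3,4,7,9,10}:1  {4,7,8,9,10}:3  {5,6,8,9,10}:1  {6,7,8,9,10}:3
  |U|=6: {1,5,6,8,9,10}:1  {2,3,4,7,9,10}:1  {3,4,7,8,9,10}:4  {4,6,7,8,9,10}:6  {5,6,7,8,9,10}:4
  |U|=7: {1,5,6,7,8,9,10}:5  {2,3,4,7,8,9,10}:5  {3,4,6,7,8,9,10}:10  {4,5,6,7,8,9,10}:10
  |U|=8: {1,4,5,6,7,8,9,10}:15  {2,3,4,6,7,8,9,10}:15  {3,4,5,6,7,8,9,10}:20
  |U|=9: {1,3,4,5,6,7,8,9,10}:35  {2,3,4,5,6,7,8,9,10}:35
  start at 0(u): 70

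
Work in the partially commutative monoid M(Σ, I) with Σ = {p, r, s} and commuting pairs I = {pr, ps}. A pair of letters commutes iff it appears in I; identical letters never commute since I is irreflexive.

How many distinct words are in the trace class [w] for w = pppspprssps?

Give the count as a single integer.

drop 0:p onto floor
drop 1:p onto {0:p}
drop 2:p onto {1:p}
drop 3:s onto floor
drop 4:p onto {2:p}
drop 5:p onto {4:p}
drop 6:r onto {3:s}
drop 7:s onto {6:r}
drop 8:s onto {7:s}
drop 9:p onto {5:p}
drop 10:s onto {8:s}
ground layer = {0:p, 3:s}
drop-orders for the pieces not yet dropped (sum over which currently-grounded one goes next):
  1 to go: {9} 1  {10} 1
  2 to go: {5,9} 1  {8,10} 1  {9,10} 2
  3 to go: {4,5,9} 1  {5,9,10} 3  {7,8,10} 1  {8,9,10} 3
  4 to go: {2,4,5,9} 1  {4,5,9,10} 4  {5,8,9,10} 6  {6,7,8,10} 1  {7,8,9,10} 4
  5 to go: {1,2,4,5,9} 1  {2,4,5,9,10} 5  {3,6,7,8,10} 1  {4,5,8,9,10} 10  {5,7,8,9,10} 10  {6,7,8,9,10} 5
  6 to go: {0,1,2,4,5,9} 1  {1,2,4,5,9,10} 6  {2,4,5,8,9,10} 15  {3,6,7,8,9,10} 6  {4,5,7,8,9,10} 20  {5,6,7,8,9,10} 15
  7 to go: {0,1,2,4,5,9,10} 7  {1,2,4,5,8,9,10} 21  {2,4,5,7,8,9,10} 35  {3,5,6,7,8,9,10} 21  {4,5,6,7,8,9,10} 35
  8 to go: {0,1,2,4,5,8,9,10} 28  {1,2,4,5,7,8,9,10} 56  {2,4,5,6,7,8,9,10} 70  {3,4,5,6,7,8,9,10} 56
  9 to go: {0,1,2,4,5,7,8,9,10} 84  {1,2,4,5,6,7,8,9,10} 126  {2,3,4,5,6,7,8,9,10} 126
  if 0:p drops first: 252 orders
  if 3:s drops first: 210 orders
heap linearizations: 462

462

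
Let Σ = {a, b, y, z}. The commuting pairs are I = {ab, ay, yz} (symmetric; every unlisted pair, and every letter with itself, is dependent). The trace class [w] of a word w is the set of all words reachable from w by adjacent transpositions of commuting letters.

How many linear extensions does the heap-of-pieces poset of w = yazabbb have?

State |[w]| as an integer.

piece 0:y — minimal
piece 1:a — minimal
piece 2:z rests on {1:a}
piece 3:a rests on {2:z}
piece 4:b rests on {0:y, 2:z}
piece 5:b rests on {4:b}
piece 6:b rests on {5:b}
minimal pieces: {0:y, 1:a}
ways to finish when only these pieces remain (= sum over removing one remaining piece with nothing left below it):
  1 left: {3}→1  {6}→1
  2 left: {3,6}→2  {5,6}→1
  3 left: {3,5,6}→3  {4,5,6}→1
  4 left: {0,4,5,6}→1  {3,4,5,6}→4
  5 left: {0,3,4,5,6}→5  {2,3,4,5,6}→4
  placing 0:y first → 4 extensions
  placing 1:a first → 9 extensions
total linear extensions = 13

13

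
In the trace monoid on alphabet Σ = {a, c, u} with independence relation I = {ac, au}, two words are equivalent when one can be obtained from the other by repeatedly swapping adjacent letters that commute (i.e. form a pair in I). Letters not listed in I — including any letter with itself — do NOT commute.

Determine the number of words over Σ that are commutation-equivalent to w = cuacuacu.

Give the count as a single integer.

28

#0=c has no predecessor
#1=u depends on [0:c]
#2=a has no predecessor
#3=c depends on [1:u]
#4=u depends on [3:c]
#5=a depends on [2:a]
#6=c depends on [4:u]
#7=u depends on [6:c]
sources: [0:c, 2:a]
N(rest) = Σ N(rest − s) over sources s of rest; N(one piece) = 1:
  size 1 → [5]=1  [7]=1
  size 2 → [2,5]=1  [5,7]=2  [6,7]=1
  size 3 → [2,5,7]=3  [4,6,7]=1  [5,6,7]=3
  size 4 → [2,5,6,7]=6  [3,4,6,7]=1  [4,5,6,7]=4
  size 5 → [1,3,4,6,7]=1  [2,4,5,6,7]=10  [3,4,5,6,7]=5
  size 6 → [0,1,3,4,6,7]=1  [1,3,4,5,6,7]=6  [2,3,4,5,6,7]=15
  first=0(c) contributes 21
  first=2(a) contributes 7
|[w]| = 28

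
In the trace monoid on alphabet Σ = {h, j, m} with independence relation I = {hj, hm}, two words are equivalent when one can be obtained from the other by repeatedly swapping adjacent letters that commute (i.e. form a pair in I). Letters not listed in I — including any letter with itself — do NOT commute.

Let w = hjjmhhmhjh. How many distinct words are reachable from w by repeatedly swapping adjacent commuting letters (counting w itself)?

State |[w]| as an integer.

piece 0:h — minimal
piece 1:j — minimal
piece 2:j rests on {1:j}
piece 3:m rests on {2:j}
piece 4:h rests on {0:h}
piece 5:h rests on {4:h}
piece 6:m rests on {3:m}
piece 7:h rests on {5:h}
piece 8:j rests on {6:m}
piece 9:h rests on {7:h}
minimal pieces: {0:h, 1:j}
ways to finish when only these pieces remain (= sum over removing one remaining piece with nothing left below it):
  1 left: {8}→1  {9}→1
  2 left: {6,8}→1  {7,9}→1  {8,9}→2
  3 left: {3,6,8}→1  {5,7,9}→1  {6,8,9}→3  {7,8,9}→3
  4 left: {2,3,6,8}→1  {3,6,8,9}→4  {4,5,7,9}→1  {5,7,8,9}→4  {6,7,8,9}→6
  5 left: {0,4,5,7,9}→1  {1,2,3,6,8}→1  {2,3,6,8,9}→5  {3,6,7,8,9}→10  {4,5,7,8,9}→5  {5,6,7,8,9}→10
  6 left: {0,4,5,7,8,9}→6  {1,2,3,6,8,9}→6  {2,3,6,7,8,9}→15  {3,5,6,7,8,9}→20  {4,5,6,7,8,9}→15
  7 left: {0,4,5,6,7,8,9}→21  {1,2,3,6,7,8,9}→21  {2,3,5,6,7,8,9}→35  {3,4,5,6,7,8,9}→35
  8 left: {0,3,4,5,6,7,8,9}→56  {1,2,3,5,6,7,8,9}→56  {2,3,4,5,6,7,8,9}→70
  placing 0:h first → 126 extensions
  placing 1:j first → 126 extensions
total linear extensions = 252

252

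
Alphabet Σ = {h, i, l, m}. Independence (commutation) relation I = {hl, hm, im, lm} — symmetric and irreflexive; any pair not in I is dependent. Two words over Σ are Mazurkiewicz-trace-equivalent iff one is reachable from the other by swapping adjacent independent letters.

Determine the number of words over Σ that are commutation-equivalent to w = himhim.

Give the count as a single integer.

15

drop 0:h onto floor
drop 1:i onto {0:h}
drop 2:m onto floor
drop 3:h onto {1:i}
drop 4:i onto {3:h}
drop 5:m onto {2:m}
ground layer = {0:h, 2:m}
drop-orders for the pieces not yet dropped (sum over which currently-grounded one goes next):
  1 to go: {4} 1  {5} 1
  2 to go: {2,5} 1  {3,4} 1  {4,5} 2
  3 to go: {1,3,4} 1  {2,4,5} 3  {3,4,5} 3
  4 to go: {0,1,3,4} 1  {1,3,4,5} 4  {2,3,4,5} 6
  if 0:h drops first: 10 orders
  if 2:m drops first: 5 orders
heap linearizations: 15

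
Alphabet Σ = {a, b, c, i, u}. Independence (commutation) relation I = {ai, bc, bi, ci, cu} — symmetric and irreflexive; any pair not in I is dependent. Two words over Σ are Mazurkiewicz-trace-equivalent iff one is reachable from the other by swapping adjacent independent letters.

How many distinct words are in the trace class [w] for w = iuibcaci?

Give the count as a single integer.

50

#0=i has no predecessor
#1=u depends on [0:i]
#2=i depends on [1:u]
#3=b depends on [1:u]
#4=c has no predecessor
#5=a depends on [3:b, 4:c]
#6=c depends on [5:a]
#7=i depends on [2:i]
sources: [0:i, 4:c]
N(rest) = Σ N(rest − s) over sources s of rest; N(one piece) = 1:
  size 1 → [6]=1  [7]=1
  size 2 → [2,7]=1  [5,6]=1  [6,7]=2
  size 3 → [2,6,7]=3  [3,5,6]=1  [4,5,6]=1  [5,6,7]=3
  size 4 → [2,5,6,7]=6  [3,4,5,6]=2  [3,5,6,7]=4  [4,5,6,7]=4
  size 5 → [2,3,5,6,7]=10  [2,4,5,6,7]=10  [3,4,5,6,7]=10
  size 6 → [1,2,3,5,6,7]=10  [2,3,4,5,6,7]=30
  first=0(i) contributes 40
  first=4(c) contributes 10
|[w]| = 50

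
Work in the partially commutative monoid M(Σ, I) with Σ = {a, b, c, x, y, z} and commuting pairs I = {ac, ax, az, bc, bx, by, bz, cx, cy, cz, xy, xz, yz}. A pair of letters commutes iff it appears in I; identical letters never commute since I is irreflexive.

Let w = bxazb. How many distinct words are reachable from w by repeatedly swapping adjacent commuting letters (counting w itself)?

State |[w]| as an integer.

20

piece 0:b — minimal
piece 1:x — minimal
piece 2:a rests on {0:b}
piece 3:z — minimal
piece 4:b rests on {2:a}
minimal pieces: {0:b, 1:x, 3:z}
ways to finish when only these pieces remain (= sum over removing one remaining piece with nothing left below it):
  1 left: {1}→1  {3}→1  {4}→1
  2 left: {1,3}→2  {1,4}→2  {2,4}→1  {3,4}→2
  3 left: {0,2,4}→1  {1,2,4}→3  {1,3,4}→6  {2,3,4}→3
  placing 0:b first → 12 extensions
  placing 1:x first → 4 extensions
  placing 3:z first → 4 extensions
total linear extensions = 20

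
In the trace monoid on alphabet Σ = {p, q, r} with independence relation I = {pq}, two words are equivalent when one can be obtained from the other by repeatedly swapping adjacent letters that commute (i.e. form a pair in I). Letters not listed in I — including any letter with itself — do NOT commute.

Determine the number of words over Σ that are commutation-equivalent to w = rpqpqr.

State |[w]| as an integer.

6

0(r) covers ∅
1(p) covers 0:r
2(q) covers 0:r
3(p) covers 1:p
4(q) covers 2:q
5(r) covers 3:p, 4:q
floor of heap: 0:r
completions by unplaced set U, small U first (add the entries for U minus each lowest piece of U):
  |U|=1: {5}:1
  |U|=2: {3,5}:1  {4,5}:1
  |U|=3: {1,3,5}:1  {2,4,5}:1  {3,4,5}:2
  |U|=4: {1,3,4,5}:3  {2,3,4,5}:3
  start at 0(r): 6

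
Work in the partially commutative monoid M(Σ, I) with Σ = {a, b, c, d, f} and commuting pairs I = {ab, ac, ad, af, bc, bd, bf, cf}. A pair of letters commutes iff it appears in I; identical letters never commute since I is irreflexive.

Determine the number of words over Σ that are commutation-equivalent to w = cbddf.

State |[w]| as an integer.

5

piece 0:c — minimal
piece 1:b — minimal
piece 2:d rests on {0:c}
piece 3:d rests on {2:d}
piece 4:f rests on {3:d}
minimal pieces: {0:c, 1:b}
ways to finish when only these pieces remain (= sum over removing one remaining piece with nothing left below it):
  1 left: {1}→1  {4}→1
  2 left: {1,4}→2  {3,4}→1
  3 left: {1,3,4}→3  {2,3,4}→1
  placing 0:c first → 4 extensions
  placing 1:b first → 1 extensions
total linear extensions = 5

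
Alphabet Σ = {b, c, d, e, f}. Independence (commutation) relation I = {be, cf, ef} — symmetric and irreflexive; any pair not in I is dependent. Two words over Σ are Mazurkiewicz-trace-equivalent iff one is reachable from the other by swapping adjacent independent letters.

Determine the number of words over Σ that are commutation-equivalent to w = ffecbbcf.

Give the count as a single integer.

12

0(f) covers ∅
1(f) covers 0:f
2(e) covers ∅
3(c) covers 2:e
4(b) covers 1:f, 3:c
5(b) covers 4:b
6(c) covers 5:b
7(f) covers 5:b
floor of heap: 0:f, 2:e
completions by unplaced set U, small U first (add the entries for U minus each lowest piece of U):
  |U|=1: {6}:1  {7}:1
  |U|=2: {6,7}:2
  |U|=3: {5,6,7}:2
  |U|=4: {4,5,6,7}:2
  |U|=5: {1,4,5,6,7}:2  {3,4,5,6,7}:2
  |U|=6: {0,1,4,5,6,7}:2  {1,3,4,5,6,7}:4  {2,3,4,5,6,7}:2
  start at 0(f): 6
  start at 2(e): 6
sum over floor = 12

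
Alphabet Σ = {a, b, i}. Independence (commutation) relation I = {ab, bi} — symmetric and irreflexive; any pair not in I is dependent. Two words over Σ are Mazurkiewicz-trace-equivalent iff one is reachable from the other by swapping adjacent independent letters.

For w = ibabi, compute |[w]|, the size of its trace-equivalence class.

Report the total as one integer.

10

drop 0:i onto floor
drop 1:b onto floor
drop 2:a onto {0:i}
drop 3:b onto {1:b}
drop 4:i onto {2:a}
ground layer = {0:i, 1:b}
drop-orders for the pieces not yet dropped (sum over which currently-grounded one goes next):
  1 to go: {3} 1  {4} 1
  2 to go: {1,3} 1  {2,4} 1  {3,4} 2
  3 to go: {0,2,4} 1  {1,3,4} 3  {2,3,4} 3
  if 0:i drops first: 6 orders
  if 1:b drops first: 4 orders
heap linearizations: 10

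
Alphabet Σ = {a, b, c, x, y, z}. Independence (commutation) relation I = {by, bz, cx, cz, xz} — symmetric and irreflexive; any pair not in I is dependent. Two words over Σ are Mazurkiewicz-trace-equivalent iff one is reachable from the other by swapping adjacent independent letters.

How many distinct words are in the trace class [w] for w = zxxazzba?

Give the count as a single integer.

9

#0=z has no predecessor
#1=x has no predecessor
#2=x depends on [1:x]
#3=a depends on [0:z, 2:x]
#4=z depends on [3:a]
#5=z depends on [4:z]
#6=b depends on [3:a]
#7=a depends on [5:z, 6:b]
sources: [0:z, 1:x]
N(rest) = Σ N(rest − s) over sources s of rest; N(one piece) = 1:
  size 1 → [7]=1
  size 2 → [5,7]=1  [6,7]=1
  size 3 → [4,5,7]=1  [5,6,7]=2
  size 4 → [4,5,6,7]=3
  size 5 → [3,4,5,6,7]=3
  size 6 → [0,3,4,5,6,7]=3  [2,3,4,5,6,7]=3
  first=0(z) contributes 3
  first=1(x) contributes 6
|[w]| = 9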